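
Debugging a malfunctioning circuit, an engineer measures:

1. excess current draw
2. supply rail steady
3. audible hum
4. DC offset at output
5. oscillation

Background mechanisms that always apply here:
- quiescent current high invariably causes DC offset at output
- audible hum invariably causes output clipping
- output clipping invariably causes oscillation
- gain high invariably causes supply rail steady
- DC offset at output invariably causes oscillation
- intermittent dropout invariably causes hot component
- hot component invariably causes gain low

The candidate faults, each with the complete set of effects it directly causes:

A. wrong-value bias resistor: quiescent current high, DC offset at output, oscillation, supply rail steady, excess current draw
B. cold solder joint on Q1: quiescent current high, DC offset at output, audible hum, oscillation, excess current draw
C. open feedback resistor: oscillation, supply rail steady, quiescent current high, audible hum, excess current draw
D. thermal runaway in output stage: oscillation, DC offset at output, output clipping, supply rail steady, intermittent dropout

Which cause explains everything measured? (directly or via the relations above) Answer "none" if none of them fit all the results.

C

Per-candidate check:
(A) wrong-value bias resistor — excess current draw +; supply rail steady +; audible hum -; DC offset at output +; oscillation +
(B) cold solder joint on Q1 — does not account for supply rail steady
(C) open feedback resistor — accounts for every observation (DC offset at output via quiescent current high → DC offset at output)
(D) thermal runaway in output stage — does not account for excess current draw, audible hum
(C) alone accounts for all the evidence.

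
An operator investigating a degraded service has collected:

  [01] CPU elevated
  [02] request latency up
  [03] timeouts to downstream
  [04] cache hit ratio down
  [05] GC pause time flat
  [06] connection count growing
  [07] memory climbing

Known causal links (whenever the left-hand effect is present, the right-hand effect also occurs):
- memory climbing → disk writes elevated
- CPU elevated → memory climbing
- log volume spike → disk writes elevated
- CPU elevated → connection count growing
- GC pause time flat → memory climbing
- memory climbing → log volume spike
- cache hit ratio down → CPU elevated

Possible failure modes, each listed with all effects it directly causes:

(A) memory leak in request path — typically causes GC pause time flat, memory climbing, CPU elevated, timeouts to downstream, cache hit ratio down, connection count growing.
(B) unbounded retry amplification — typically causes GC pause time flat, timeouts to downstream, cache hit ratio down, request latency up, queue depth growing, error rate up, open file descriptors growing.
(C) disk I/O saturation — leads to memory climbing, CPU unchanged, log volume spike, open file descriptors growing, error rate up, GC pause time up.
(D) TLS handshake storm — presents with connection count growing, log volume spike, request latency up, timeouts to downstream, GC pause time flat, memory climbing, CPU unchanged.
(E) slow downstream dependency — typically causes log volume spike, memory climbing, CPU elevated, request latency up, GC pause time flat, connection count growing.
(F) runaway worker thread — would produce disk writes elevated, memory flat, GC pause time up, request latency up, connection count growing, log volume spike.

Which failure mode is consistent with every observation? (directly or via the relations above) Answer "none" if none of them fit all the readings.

B

For each candidate, compare predicted effects to what was observed:
(A) memory leak in request path — CPU elevated match; request latency up miss; timeouts to downstream match; cache hit ratio down match; GC pause time flat match; connection count growing match; memory climbing match
(B) unbounded retry amplification — CPU elevated match (via cache hit ratio down → CPU elevated); request latency up match; timeouts to downstream match; cache hit ratio down match; GC pause time flat match; connection count growing match (via cache hit ratio down → CPU elevated → connection count growing); memory climbing match (via GC pause time flat → memory climbing)
(C) disk I/O saturation — fails on CPU elevated, request latency up, timeouts to downstream, cache hit ratio down, GC pause time flat, connection count growing (predicts CPU unchanged, not CPU elevated; predicts GC pause time up, not GC pause time flat)
(D) TLS handshake storm — fails on CPU elevated, cache hit ratio down (predicts CPU unchanged, not CPU elevated)
(E) slow downstream dependency — does not account for timeouts to downstream, cache hit ratio down
(F) runaway worker thread — CPU elevated miss; request latency up match; timeouts to downstream miss; cache hit ratio down miss; GC pause time flat miss; connection count growing match; memory climbing miss
(B) is the only candidate with no mismatches.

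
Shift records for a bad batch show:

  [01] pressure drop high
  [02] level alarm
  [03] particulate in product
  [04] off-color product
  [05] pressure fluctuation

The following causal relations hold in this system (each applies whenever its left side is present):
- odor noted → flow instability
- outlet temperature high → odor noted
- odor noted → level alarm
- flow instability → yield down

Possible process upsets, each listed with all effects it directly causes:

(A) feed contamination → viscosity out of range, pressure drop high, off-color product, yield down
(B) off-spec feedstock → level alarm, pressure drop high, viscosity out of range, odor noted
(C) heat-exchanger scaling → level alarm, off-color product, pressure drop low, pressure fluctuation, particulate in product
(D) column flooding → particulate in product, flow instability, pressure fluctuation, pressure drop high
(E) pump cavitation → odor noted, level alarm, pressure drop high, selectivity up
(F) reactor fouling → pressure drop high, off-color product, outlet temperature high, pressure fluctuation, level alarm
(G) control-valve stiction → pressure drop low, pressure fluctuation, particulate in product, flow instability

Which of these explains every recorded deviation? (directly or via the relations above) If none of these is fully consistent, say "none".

none

Per-candidate check:
(A) feed contamination — does not account for level alarm, particulate in product, pressure fluctuation
(B) off-spec feedstock — does not account for particulate in product, off-color product, pressure fluctuation
(C) heat-exchanger scaling — pressure drop high -; level alarm +; particulate in product +; off-color product +; pressure fluctuation +
(D) column flooding — pressure drop high +; level alarm -; particulate in product +; off-color product -; pressure fluctuation +
(E) pump cavitation — does not account for particulate in product, off-color product, pressure fluctuation
(F) reactor fouling — pressure drop high +; level alarm +; particulate in product -; off-color product +; pressure fluctuation +
(G) control-valve stiction — fails on pressure drop high, level alarm, off-color product (predicts pressure drop low, not pressure drop high)
None of the listed candidates fits everything.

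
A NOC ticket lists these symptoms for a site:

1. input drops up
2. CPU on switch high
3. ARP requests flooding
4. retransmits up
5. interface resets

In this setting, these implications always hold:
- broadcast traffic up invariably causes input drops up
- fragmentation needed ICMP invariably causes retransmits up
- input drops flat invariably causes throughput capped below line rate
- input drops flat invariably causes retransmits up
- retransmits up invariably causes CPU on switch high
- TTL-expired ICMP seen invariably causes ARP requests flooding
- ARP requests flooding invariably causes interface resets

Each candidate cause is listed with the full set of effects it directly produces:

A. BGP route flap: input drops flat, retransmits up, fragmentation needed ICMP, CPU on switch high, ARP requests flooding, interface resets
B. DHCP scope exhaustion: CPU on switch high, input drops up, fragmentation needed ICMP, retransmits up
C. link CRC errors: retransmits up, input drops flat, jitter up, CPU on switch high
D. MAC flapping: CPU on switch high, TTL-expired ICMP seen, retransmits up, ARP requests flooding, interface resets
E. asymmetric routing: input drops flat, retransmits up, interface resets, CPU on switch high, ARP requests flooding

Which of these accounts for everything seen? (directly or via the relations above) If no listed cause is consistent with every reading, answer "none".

Per-candidate check:
(A) BGP route flap — fails on input drops up (predicts input drops flat, not input drops up)
(B) DHCP scope exhaustion — input drops up yes; CPU on switch high yes; ARP requests flooding NO; retransmits up yes; interface resets NO
(C) link CRC errors — fails on input drops up, ARP requests flooding, interface resets (predicts input drops flat, not input drops up)
(D) MAC flapping — does not account for input drops up
(E) asymmetric routing — fails on input drops up (predicts input drops flat, not input drops up)
No candidate is consistent with all observations.

none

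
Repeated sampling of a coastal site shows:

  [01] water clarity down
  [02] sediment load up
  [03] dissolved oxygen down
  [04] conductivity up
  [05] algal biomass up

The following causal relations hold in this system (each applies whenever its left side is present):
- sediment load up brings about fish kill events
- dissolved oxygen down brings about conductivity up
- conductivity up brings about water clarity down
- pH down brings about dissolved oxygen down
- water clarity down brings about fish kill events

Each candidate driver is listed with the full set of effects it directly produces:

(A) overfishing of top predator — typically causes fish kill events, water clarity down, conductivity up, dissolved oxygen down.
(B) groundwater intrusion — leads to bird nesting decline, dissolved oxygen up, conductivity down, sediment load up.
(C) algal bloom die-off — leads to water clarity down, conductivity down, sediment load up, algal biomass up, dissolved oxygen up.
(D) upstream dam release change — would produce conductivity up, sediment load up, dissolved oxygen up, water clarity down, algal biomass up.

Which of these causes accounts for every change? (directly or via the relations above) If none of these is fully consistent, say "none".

Per-candidate check:
(A) overfishing of top predator — water clarity down yes; sediment load up NO; dissolved oxygen down yes; conductivity up yes; algal biomass up NO
(B) groundwater intrusion — water clarity down NO; sediment load up yes; dissolved oxygen down NO; conductivity up NO; algal biomass up NO
(C) algal bloom die-off — water clarity down yes; sediment load up yes; dissolved oxygen down NO; conductivity up NO; algal biomass up yes
(D) upstream dam release change — fails on dissolved oxygen down (predicts dissolved oxygen up, not dissolved oxygen down)
Every candidate fails on at least one observation.

none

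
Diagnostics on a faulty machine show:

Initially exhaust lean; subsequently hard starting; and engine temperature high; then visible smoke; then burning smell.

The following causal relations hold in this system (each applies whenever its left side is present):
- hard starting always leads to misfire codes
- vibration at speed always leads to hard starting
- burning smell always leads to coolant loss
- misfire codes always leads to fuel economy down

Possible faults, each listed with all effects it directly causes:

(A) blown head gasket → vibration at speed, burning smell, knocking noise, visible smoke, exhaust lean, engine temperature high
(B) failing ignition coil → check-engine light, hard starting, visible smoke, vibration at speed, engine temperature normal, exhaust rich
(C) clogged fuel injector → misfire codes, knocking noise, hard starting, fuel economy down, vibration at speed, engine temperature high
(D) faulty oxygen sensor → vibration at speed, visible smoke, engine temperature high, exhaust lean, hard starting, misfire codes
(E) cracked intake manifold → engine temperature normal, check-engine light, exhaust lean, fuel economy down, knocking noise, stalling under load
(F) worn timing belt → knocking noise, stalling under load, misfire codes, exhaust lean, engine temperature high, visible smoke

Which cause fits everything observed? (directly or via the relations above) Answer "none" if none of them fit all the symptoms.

A

Per-candidate check:
(A) blown head gasket — exhaust lean +; hard starting + (via vibration at speed → hard starting); engine temperature high +; visible smoke +; burning smell +
(B) failing ignition coil — exhaust lean -; hard starting +; engine temperature high -; visible smoke +; burning smell -
(C) clogged fuel injector — exhaust lean -; hard starting +; engine temperature high +; visible smoke -; burning smell -
(D) faulty oxygen sensor — does not account for burning smell
(E) cracked intake manifold — exhaust lean +; hard starting -; engine temperature high -; visible smoke -; burning smell -
(F) worn timing belt — does not account for hard starting, burning smell
(A) is the only candidate with no mismatches.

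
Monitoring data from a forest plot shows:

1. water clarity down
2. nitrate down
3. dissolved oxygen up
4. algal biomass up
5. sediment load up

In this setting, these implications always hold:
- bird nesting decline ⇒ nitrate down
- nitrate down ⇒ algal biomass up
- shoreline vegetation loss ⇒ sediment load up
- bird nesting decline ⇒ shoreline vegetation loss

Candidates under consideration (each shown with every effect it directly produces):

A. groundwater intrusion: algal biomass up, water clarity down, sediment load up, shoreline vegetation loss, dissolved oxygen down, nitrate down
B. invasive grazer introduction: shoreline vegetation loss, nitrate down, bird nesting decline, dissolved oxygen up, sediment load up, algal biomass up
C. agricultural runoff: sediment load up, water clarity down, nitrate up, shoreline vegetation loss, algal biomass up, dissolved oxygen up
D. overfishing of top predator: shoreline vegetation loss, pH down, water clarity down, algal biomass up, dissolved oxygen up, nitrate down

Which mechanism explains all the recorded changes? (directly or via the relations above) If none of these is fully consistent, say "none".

Per-candidate check:
(A) groundwater intrusion — water clarity down yes; nitrate down yes; dissolved oxygen up NO; algal biomass up yes; sediment load up yes
(B) invasive grazer introduction — water clarity down NO; nitrate down yes; dissolved oxygen up yes; algal biomass up yes; sediment load up yes
(C) agricultural runoff — fails on nitrate down (predicts nitrate up, not nitrate down)
(D) overfishing of top predator — accounts for every observation (sediment load up via shoreline vegetation loss → sediment load up)
(D) is the only candidate with no mismatches.

D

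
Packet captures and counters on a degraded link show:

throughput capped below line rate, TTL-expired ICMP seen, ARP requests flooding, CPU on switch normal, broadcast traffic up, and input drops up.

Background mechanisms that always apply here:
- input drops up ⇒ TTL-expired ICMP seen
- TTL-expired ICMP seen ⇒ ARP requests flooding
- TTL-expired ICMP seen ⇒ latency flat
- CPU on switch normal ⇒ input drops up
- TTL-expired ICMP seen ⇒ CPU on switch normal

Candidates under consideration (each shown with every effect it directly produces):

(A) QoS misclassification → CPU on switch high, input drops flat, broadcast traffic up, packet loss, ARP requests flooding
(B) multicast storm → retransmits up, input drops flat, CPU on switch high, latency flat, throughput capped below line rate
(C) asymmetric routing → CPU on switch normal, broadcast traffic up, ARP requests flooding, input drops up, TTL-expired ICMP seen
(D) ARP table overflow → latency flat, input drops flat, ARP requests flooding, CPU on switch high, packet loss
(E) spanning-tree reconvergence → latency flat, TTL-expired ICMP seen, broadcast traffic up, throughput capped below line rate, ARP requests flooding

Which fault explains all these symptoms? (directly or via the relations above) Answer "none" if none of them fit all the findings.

E

For each candidate, compare predicted effects to what was observed:
(A) QoS misclassification — throughput capped below line rate NO; TTL-expired ICMP seen NO; ARP requests flooding yes; CPU on switch normal NO; broadcast traffic up yes; input drops up NO
(B) multicast storm — throughput capped below line rate yes; TTL-expired ICMP seen NO; ARP requests flooding NO; CPU on switch normal NO; broadcast traffic up NO; input drops up NO
(C) asymmetric routing — does not account for throughput capped below line rate
(D) ARP table overflow — throughput capped below line rate NO; TTL-expired ICMP seen NO; ARP requests flooding yes; CPU on switch normal NO; broadcast traffic up NO; input drops up NO
(E) spanning-tree reconvergence — accounts for every observation (CPU on switch normal via TTL-expired ICMP seen → CPU on switch normal)
(E) alone accounts for all the evidence.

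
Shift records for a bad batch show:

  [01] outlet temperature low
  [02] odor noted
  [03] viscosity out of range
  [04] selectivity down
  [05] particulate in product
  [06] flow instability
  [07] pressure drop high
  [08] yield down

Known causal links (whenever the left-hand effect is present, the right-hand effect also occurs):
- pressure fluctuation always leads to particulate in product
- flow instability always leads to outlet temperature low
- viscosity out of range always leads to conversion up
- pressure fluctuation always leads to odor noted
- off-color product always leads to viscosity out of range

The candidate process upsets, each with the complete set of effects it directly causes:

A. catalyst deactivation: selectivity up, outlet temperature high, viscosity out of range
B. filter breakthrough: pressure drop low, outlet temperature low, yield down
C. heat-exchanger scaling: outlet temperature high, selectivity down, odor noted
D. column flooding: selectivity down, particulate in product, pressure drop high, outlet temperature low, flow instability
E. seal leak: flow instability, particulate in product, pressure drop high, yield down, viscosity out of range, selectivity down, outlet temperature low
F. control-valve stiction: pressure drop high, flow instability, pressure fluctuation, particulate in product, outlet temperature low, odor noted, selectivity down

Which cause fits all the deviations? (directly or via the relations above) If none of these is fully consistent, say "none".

none

Testing each hypothesis:
(A) catalyst deactivation — outlet temperature low NO; odor noted NO; viscosity out of range yes; selectivity down NO; particulate in product NO; flow instability NO; pressure drop high NO; yield down NO
(B) filter breakthrough — fails on odor noted, viscosity out of range, selectivity down, particulate in product, flow instability, pressure drop high (predicts pressure drop low, not pressure drop high)
(C) heat-exchanger scaling — outlet temperature low NO; odor noted yes; viscosity out of range NO; selectivity down yes; particulate in product NO; flow instability NO; pressure drop high NO; yield down NO
(D) column flooding — outlet temperature low yes; odor noted NO; viscosity out of range NO; selectivity down yes; particulate in product yes; flow instability yes; pressure drop high yes; yield down NO
(E) seal leak — outlet temperature low yes; odor noted NO; viscosity out of range yes; selectivity down yes; particulate in product yes; flow instability yes; pressure drop high yes; yield down yes
(F) control-valve stiction — does not account for viscosity out of range, yield down
Every candidate fails on at least one observation.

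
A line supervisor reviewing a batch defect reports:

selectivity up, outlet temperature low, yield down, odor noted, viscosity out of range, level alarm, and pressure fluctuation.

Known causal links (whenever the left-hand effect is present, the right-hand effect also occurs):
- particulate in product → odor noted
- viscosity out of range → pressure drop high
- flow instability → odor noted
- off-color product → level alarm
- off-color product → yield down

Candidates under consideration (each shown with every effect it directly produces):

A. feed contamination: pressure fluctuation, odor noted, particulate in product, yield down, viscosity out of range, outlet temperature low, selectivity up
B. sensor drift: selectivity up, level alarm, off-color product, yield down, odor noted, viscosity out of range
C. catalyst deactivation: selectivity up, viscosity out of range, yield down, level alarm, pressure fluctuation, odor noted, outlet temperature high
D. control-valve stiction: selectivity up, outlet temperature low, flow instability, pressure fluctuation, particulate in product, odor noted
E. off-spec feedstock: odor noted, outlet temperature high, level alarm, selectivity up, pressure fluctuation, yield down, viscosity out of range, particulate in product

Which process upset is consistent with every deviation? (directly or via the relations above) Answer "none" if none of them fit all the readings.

none

Checking each candidate against the observations:
(A) feed contamination — selectivity up match; outlet temperature low match; yield down match; odor noted match; viscosity out of range match; level alarm miss; pressure fluctuation match
(B) sensor drift — does not account for outlet temperature low, pressure fluctuation
(C) catalyst deactivation — fails on outlet temperature low (predicts outlet temperature high, not outlet temperature low)
(D) control-valve stiction — does not account for yield down, viscosity out of range, level alarm
(E) off-spec feedstock — fails on outlet temperature low (predicts outlet temperature high, not outlet temperature low)
None of the listed candidates fits everything.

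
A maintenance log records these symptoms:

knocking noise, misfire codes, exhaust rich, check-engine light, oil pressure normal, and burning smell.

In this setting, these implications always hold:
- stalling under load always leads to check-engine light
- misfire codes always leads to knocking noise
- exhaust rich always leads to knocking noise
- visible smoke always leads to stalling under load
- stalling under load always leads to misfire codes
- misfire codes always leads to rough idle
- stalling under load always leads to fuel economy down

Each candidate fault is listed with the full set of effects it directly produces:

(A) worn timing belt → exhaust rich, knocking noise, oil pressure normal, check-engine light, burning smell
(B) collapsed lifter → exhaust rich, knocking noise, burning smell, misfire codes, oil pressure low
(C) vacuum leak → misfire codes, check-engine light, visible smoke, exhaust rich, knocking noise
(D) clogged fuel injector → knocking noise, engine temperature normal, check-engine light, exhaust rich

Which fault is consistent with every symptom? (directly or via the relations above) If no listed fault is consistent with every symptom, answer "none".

none

Testing each hypothesis:
(A) worn timing belt — knocking noise ✓; misfire codes ✗; exhaust rich ✓; check-engine light ✓; oil pressure normal ✓; burning smell ✓
(B) collapsed lifter — knocking noise ✓; misfire codes ✓; exhaust rich ✓; check-engine light ✗; oil pressure normal ✗; burning smell ✓
(C) vacuum leak — knocking noise ✓; misfire codes ✓; exhaust rich ✓; check-engine light ✓; oil pressure normal ✗; burning smell ✗
(D) clogged fuel injector — knocking noise ✓; misfire codes ✗; exhaust rich ✓; check-engine light ✓; oil pressure normal ✗; burning smell ✗
Every candidate fails on at least one observation.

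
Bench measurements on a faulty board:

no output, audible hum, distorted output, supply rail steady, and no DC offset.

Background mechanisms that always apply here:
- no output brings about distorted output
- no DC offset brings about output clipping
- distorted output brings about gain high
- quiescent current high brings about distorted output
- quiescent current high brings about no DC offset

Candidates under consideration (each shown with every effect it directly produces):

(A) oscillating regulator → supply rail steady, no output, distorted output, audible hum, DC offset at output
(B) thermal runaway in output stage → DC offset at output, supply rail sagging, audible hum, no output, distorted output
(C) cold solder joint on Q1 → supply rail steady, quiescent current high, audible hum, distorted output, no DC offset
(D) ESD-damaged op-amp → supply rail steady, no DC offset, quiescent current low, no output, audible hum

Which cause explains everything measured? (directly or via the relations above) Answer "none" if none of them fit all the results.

Checking each candidate against the observations:
(A) oscillating regulator — no output +; audible hum +; distorted output +; supply rail steady +; no DC offset -
(B) thermal runaway in output stage — fails on supply rail steady, no DC offset (predicts supply rail sagging, not supply rail steady; predicts DC offset at output, not no DC offset)
(C) cold solder joint on Q1 — does not account for no output
(D) ESD-damaged op-amp — no output +; audible hum +; distorted output + (by no output → distorted output); supply rail steady +; no DC offset +
(D) alone accounts for all the evidence.

D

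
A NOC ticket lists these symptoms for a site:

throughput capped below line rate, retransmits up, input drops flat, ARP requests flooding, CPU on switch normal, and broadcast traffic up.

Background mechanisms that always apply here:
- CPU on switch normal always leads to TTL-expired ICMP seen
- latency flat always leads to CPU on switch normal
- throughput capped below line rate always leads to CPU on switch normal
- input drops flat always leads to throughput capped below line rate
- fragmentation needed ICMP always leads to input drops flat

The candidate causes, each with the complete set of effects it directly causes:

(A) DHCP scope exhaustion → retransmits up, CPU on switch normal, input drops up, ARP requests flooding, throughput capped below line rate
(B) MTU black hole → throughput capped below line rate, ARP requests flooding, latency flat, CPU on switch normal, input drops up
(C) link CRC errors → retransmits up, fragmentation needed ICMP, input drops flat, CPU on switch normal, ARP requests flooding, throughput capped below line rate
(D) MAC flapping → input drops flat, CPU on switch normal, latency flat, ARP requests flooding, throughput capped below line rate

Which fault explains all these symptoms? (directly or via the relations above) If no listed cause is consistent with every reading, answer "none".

Per-candidate check:
(A) DHCP scope exhaustion — fails on input drops flat, broadcast traffic up (predicts input drops up, not input drops flat)
(B) MTU black hole — throughput capped below line rate yes; retransmits up NO; input drops flat NO; ARP requests flooding yes; CPU on switch normal yes; broadcast traffic up NO
(C) link CRC errors — throughput capped below line rate yes; retransmits up yes; input drops flat yes; ARP requests flooding yes; CPU on switch normal yes; broadcast traffic up NO
(D) MAC flapping — throughput capped below line rate yes; retransmits up NO; input drops flat yes; ARP requests flooding yes; CPU on switch normal yes; broadcast traffic up NO
Every candidate fails on at least one observation.

none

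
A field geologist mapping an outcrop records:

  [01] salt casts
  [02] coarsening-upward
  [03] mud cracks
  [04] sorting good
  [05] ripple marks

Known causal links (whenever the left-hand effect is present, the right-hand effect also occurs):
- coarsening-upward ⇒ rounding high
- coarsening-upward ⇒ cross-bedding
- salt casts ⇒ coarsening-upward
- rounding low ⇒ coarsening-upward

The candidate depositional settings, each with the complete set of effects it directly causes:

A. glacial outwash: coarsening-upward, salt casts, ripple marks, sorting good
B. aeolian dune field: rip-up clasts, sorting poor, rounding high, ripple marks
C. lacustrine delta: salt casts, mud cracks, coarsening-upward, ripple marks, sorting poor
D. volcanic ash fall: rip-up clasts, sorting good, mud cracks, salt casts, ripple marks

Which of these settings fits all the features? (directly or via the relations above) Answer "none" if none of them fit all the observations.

Testing each hypothesis:
(A) glacial outwash — does not account for mud cracks
(B) aeolian dune field — salt casts NO; coarsening-upward NO; mud cracks NO; sorting good NO; ripple marks yes
(C) lacustrine delta — salt casts yes; coarsening-upward yes; mud cracks yes; sorting good NO; ripple marks yes
(D) volcanic ash fall — accounts for every observation (coarsening-upward via salt casts → coarsening-upward)
(D) alone accounts for all the evidence.

D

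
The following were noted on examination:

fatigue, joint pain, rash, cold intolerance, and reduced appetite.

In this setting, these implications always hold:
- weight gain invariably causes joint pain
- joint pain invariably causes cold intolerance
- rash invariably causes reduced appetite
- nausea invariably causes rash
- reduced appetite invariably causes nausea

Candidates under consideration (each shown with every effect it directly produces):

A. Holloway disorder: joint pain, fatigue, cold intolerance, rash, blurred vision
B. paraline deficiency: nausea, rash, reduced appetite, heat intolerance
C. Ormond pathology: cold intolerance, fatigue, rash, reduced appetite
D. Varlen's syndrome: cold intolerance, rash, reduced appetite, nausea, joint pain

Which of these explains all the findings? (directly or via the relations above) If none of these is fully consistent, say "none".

Testing each hypothesis:
(A) Holloway disorder — fatigue +; joint pain +; rash +; cold intolerance +; reduced appetite + (by rash → reduced appetite)
(B) paraline deficiency — fails on fatigue, joint pain, cold intolerance (predicts heat intolerance, not cold intolerance)
(C) Ormond pathology — does not account for joint pain
(D) Varlen's syndrome — does not account for fatigue
(A) is the only candidate with no mismatches.

A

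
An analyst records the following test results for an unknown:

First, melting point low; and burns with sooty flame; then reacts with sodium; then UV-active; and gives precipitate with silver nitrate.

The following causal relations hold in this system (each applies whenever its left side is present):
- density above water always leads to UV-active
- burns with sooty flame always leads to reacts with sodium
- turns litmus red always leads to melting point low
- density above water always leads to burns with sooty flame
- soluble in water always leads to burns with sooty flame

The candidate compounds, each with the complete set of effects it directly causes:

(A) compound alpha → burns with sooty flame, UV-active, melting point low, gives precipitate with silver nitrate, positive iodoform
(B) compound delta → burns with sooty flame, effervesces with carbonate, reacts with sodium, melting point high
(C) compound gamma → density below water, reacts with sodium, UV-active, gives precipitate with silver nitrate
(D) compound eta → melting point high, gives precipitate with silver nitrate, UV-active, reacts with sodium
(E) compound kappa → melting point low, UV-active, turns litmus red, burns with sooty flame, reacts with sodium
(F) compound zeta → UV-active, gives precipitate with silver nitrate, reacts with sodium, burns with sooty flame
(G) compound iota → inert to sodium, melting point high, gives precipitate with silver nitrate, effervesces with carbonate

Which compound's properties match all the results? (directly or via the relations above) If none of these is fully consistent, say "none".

A

For each candidate, compare predicted effects to what was observed:
(A) compound alpha — melting point low match; burns with sooty flame match; reacts with sodium match (through burns with sooty flame → reacts with sodium); UV-active match; gives precipitate with silver nitrate match
(B) compound delta — fails on melting point low, UV-active, gives precipitate with silver nitrate (predicts melting point high, not melting point low)
(C) compound gamma — melting point low miss; burns with sooty flame miss; reacts with sodium match; UV-active match; gives precipitate with silver nitrate match
(D) compound eta — fails on melting point low, burns with sooty flame (predicts melting point high, not melting point low)
(E) compound kappa — melting point low match; burns with sooty flame match; reacts with sodium match; UV-active match; gives precipitate with silver nitrate miss
(F) compound zeta — does not account for melting point low
(G) compound iota — melting point low miss; burns with sooty flame miss; reacts with sodium miss; UV-active miss; gives precipitate with silver nitrate match
(A) is the only candidate with no mismatches.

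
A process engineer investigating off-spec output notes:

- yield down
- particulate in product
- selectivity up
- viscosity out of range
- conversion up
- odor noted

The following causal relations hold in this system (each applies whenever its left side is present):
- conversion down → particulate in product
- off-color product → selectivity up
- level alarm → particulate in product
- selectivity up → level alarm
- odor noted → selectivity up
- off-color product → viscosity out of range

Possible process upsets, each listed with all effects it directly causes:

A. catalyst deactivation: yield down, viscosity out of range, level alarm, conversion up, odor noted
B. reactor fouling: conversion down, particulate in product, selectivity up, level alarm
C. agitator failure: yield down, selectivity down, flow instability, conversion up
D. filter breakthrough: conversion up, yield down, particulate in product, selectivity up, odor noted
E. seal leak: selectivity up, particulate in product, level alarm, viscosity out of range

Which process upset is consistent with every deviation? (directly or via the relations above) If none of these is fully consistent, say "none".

A

Checking each candidate against the observations:
(A) catalyst deactivation — yield down ✓; particulate in product ✓ (by level alarm → particulate in product); selectivity up ✓ (by odor noted → selectivity up); viscosity out of range ✓; conversion up ✓; odor noted ✓
(B) reactor fouling — yield down ✗; particulate in product ✓; selectivity up ✓; viscosity out of range ✗; conversion up ✗; odor noted ✗
(C) agitator failure — yield down ✓; particulate in product ✗; selectivity up ✗; viscosity out of range ✗; conversion up ✓; odor noted ✗
(D) filter breakthrough — yield down ✓; particulate in product ✓; selectivity up ✓; viscosity out of range ✗; conversion up ✓; odor noted ✓
(E) seal leak — does not account for yield down, conversion up, odor noted
Only (A) is consistent with every observation.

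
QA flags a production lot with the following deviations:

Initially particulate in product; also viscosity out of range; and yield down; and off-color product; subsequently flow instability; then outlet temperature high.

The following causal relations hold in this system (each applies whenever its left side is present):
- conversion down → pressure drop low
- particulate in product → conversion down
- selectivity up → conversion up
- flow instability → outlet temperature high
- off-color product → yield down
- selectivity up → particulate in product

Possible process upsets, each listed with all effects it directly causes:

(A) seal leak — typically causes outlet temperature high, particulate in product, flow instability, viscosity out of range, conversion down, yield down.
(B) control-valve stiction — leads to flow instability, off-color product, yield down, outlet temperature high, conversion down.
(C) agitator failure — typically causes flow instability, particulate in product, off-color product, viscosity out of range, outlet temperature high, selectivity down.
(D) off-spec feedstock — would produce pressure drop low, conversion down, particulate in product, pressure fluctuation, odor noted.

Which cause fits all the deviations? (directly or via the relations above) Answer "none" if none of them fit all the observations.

Per-candidate check:
(A) seal leak — particulate in product +; viscosity out of range +; yield down +; off-color product -; flow instability +; outlet temperature high +
(B) control-valve stiction — particulate in product -; viscosity out of range -; yield down +; off-color product +; flow instability +; outlet temperature high +
(C) agitator failure — accounts for every observation (yield down through off-color product → yield down)
(D) off-spec feedstock — particulate in product +; viscosity out of range -; yield down -; off-color product -; flow instability -; outlet temperature high -
(C) is the only candidate with no mismatches.

C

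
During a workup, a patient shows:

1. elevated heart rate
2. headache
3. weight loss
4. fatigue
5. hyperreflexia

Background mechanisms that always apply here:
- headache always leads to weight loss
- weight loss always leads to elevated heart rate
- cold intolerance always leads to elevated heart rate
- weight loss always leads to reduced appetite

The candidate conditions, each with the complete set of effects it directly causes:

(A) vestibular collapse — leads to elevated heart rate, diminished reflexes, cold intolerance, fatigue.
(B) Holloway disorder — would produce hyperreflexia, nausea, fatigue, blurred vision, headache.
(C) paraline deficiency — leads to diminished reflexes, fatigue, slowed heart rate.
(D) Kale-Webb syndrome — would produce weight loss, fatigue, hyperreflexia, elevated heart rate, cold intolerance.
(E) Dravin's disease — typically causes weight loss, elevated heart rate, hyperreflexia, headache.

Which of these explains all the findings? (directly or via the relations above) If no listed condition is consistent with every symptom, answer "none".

B

Testing each hypothesis:
(A) vestibular collapse — fails on headache, weight loss, hyperreflexia (predicts diminished reflexes, not hyperreflexia)
(B) Holloway disorder — elevated heart rate + (through headache → weight loss → elevated heart rate); headache +; weight loss + (through headache → weight loss); fatigue +; hyperreflexia +
(C) paraline deficiency — fails on elevated heart rate, headache, weight loss, hyperreflexia (predicts slowed heart rate, not elevated heart rate; predicts diminished reflexes, not hyperreflexia)
(D) Kale-Webb syndrome — does not account for headache
(E) Dravin's disease — does not account for fatigue
(B) alone accounts for all the evidence.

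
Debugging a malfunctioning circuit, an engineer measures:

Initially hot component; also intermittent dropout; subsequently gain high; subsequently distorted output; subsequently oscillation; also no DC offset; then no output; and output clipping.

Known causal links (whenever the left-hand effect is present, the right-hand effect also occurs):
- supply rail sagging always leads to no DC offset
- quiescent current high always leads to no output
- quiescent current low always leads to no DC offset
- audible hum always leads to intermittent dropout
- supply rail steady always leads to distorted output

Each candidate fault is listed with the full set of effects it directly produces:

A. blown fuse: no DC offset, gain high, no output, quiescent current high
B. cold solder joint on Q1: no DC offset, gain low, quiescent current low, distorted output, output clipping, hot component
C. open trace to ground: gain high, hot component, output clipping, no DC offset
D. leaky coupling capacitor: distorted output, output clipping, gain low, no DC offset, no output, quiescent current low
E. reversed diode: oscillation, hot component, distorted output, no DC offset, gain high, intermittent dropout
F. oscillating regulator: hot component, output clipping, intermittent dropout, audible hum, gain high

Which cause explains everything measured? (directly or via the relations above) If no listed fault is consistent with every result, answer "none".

none

Per-candidate check:
(A) blown fuse — hot component -; intermittent dropout -; gain high +; distorted output -; oscillation -; no DC offset +; no output +; output clipping -
(B) cold solder joint on Q1 — fails on intermittent dropout, gain high, oscillation, no output (predicts gain low, not gain high)
(C) open trace to ground — hot component +; intermittent dropout -; gain high +; distorted output -; oscillation -; no DC offset +; no output -; output clipping +
(D) leaky coupling capacitor — fails on hot component, intermittent dropout, gain high, oscillation (predicts gain low, not gain high)
(E) reversed diode — hot component +; intermittent dropout +; gain high +; distorted output +; oscillation +; no DC offset +; no output -; output clipping -
(F) oscillating regulator — hot component +; intermittent dropout +; gain high +; distorted output -; oscillation -; no DC offset -; no output -; output clipping +
Every candidate fails on at least one observation.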